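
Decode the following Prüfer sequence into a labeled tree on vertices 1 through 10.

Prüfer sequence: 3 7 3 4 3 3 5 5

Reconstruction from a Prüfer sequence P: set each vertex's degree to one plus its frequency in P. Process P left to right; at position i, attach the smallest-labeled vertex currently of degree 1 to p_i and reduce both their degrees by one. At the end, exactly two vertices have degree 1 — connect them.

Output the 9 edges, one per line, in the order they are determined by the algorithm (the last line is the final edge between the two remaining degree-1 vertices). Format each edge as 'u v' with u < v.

Answer: 1 3
2 7
3 6
4 7
3 4
3 8
3 5
5 9
5 10

Derivation:
Initial degrees: {1:1, 2:1, 3:5, 4:2, 5:3, 6:1, 7:2, 8:1, 9:1, 10:1}
Step 1: smallest deg-1 vertex = 1, p_1 = 3. Add edge {1,3}. Now deg[1]=0, deg[3]=4.
Step 2: smallest deg-1 vertex = 2, p_2 = 7. Add edge {2,7}. Now deg[2]=0, deg[7]=1.
Step 3: smallest deg-1 vertex = 6, p_3 = 3. Add edge {3,6}. Now deg[6]=0, deg[3]=3.
Step 4: smallest deg-1 vertex = 7, p_4 = 4. Add edge {4,7}. Now deg[7]=0, deg[4]=1.
Step 5: smallest deg-1 vertex = 4, p_5 = 3. Add edge {3,4}. Now deg[4]=0, deg[3]=2.
Step 6: smallest deg-1 vertex = 8, p_6 = 3. Add edge {3,8}. Now deg[8]=0, deg[3]=1.
Step 7: smallest deg-1 vertex = 3, p_7 = 5. Add edge {3,5}. Now deg[3]=0, deg[5]=2.
Step 8: smallest deg-1 vertex = 9, p_8 = 5. Add edge {5,9}. Now deg[9]=0, deg[5]=1.
Final: two remaining deg-1 vertices are 5, 10. Add edge {5,10}.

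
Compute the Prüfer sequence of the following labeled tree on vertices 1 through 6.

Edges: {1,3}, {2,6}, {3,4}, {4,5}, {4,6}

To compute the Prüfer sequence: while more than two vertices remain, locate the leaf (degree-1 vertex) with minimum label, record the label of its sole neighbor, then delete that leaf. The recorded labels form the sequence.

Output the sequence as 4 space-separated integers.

Step 1: leaves = {1,2,5}. Remove smallest leaf 1, emit neighbor 3.
Step 2: leaves = {2,3,5}. Remove smallest leaf 2, emit neighbor 6.
Step 3: leaves = {3,5,6}. Remove smallest leaf 3, emit neighbor 4.
Step 4: leaves = {5,6}. Remove smallest leaf 5, emit neighbor 4.
Done: 2 vertices remain (4, 6). Sequence = [3 6 4 4]

Answer: 3 6 4 4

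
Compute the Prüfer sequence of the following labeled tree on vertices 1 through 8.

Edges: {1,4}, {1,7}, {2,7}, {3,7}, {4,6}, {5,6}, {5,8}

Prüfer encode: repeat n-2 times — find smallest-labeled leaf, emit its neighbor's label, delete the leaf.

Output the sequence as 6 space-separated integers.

Step 1: leaves = {2,3,8}. Remove smallest leaf 2, emit neighbor 7.
Step 2: leaves = {3,8}. Remove smallest leaf 3, emit neighbor 7.
Step 3: leaves = {7,8}. Remove smallest leaf 7, emit neighbor 1.
Step 4: leaves = {1,8}. Remove smallest leaf 1, emit neighbor 4.
Step 5: leaves = {4,8}. Remove smallest leaf 4, emit neighbor 6.
Step 6: leaves = {6,8}. Remove smallest leaf 6, emit neighbor 5.
Done: 2 vertices remain (5, 8). Sequence = [7 7 1 4 6 5]

Answer: 7 7 1 4 6 5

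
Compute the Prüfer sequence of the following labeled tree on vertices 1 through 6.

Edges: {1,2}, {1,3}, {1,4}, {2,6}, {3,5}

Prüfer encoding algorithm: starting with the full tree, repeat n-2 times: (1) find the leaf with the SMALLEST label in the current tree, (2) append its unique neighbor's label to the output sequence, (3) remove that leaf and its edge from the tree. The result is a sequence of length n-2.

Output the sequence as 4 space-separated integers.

Answer: 1 3 1 2

Derivation:
Step 1: leaves = {4,5,6}. Remove smallest leaf 4, emit neighbor 1.
Step 2: leaves = {5,6}. Remove smallest leaf 5, emit neighbor 3.
Step 3: leaves = {3,6}. Remove smallest leaf 3, emit neighbor 1.
Step 4: leaves = {1,6}. Remove smallest leaf 1, emit neighbor 2.
Done: 2 vertices remain (2, 6). Sequence = [1 3 1 2]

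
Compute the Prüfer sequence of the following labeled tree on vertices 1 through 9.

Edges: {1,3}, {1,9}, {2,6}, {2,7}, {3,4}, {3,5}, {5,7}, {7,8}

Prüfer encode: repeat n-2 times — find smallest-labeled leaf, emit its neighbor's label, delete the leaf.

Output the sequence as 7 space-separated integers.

Step 1: leaves = {4,6,8,9}. Remove smallest leaf 4, emit neighbor 3.
Step 2: leaves = {6,8,9}. Remove smallest leaf 6, emit neighbor 2.
Step 3: leaves = {2,8,9}. Remove smallest leaf 2, emit neighbor 7.
Step 4: leaves = {8,9}. Remove smallest leaf 8, emit neighbor 7.
Step 5: leaves = {7,9}. Remove smallest leaf 7, emit neighbor 5.
Step 6: leaves = {5,9}. Remove smallest leaf 5, emit neighbor 3.
Step 7: leaves = {3,9}. Remove smallest leaf 3, emit neighbor 1.
Done: 2 vertices remain (1, 9). Sequence = [3 2 7 7 5 3 1]

Answer: 3 2 7 7 5 3 1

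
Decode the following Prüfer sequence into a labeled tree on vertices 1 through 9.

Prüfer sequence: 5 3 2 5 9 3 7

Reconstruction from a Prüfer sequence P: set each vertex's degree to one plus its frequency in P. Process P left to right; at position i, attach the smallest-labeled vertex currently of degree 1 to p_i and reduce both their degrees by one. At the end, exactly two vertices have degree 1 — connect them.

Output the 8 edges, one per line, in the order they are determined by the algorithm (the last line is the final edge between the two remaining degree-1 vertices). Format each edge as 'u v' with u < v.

Initial degrees: {1:1, 2:2, 3:3, 4:1, 5:3, 6:1, 7:2, 8:1, 9:2}
Step 1: smallest deg-1 vertex = 1, p_1 = 5. Add edge {1,5}. Now deg[1]=0, deg[5]=2.
Step 2: smallest deg-1 vertex = 4, p_2 = 3. Add edge {3,4}. Now deg[4]=0, deg[3]=2.
Step 3: smallest deg-1 vertex = 6, p_3 = 2. Add edge {2,6}. Now deg[6]=0, deg[2]=1.
Step 4: smallest deg-1 vertex = 2, p_4 = 5. Add edge {2,5}. Now deg[2]=0, deg[5]=1.
Step 5: smallest deg-1 vertex = 5, p_5 = 9. Add edge {5,9}. Now deg[5]=0, deg[9]=1.
Step 6: smallest deg-1 vertex = 8, p_6 = 3. Add edge {3,8}. Now deg[8]=0, deg[3]=1.
Step 7: smallest deg-1 vertex = 3, p_7 = 7. Add edge {3,7}. Now deg[3]=0, deg[7]=1.
Final: two remaining deg-1 vertices are 7, 9. Add edge {7,9}.

Answer: 1 5
3 4
2 6
2 5
5 9
3 8
3 7
7 9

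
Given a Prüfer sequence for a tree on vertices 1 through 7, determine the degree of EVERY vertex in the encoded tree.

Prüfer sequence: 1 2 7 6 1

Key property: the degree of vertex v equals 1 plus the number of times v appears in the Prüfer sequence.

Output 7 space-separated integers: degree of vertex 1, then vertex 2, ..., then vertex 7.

Answer: 3 2 1 1 1 2 2

Derivation:
p_1 = 1: count[1] becomes 1
p_2 = 2: count[2] becomes 1
p_3 = 7: count[7] becomes 1
p_4 = 6: count[6] becomes 1
p_5 = 1: count[1] becomes 2
Degrees (1 + count): deg[1]=1+2=3, deg[2]=1+1=2, deg[3]=1+0=1, deg[4]=1+0=1, deg[5]=1+0=1, deg[6]=1+1=2, deg[7]=1+1=2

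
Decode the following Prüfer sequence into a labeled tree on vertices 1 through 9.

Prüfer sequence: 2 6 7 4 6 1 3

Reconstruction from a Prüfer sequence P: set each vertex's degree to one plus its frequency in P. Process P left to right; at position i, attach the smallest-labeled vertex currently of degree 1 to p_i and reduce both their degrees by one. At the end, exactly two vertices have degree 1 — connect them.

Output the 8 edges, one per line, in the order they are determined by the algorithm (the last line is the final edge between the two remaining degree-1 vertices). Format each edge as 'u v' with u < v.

Answer: 2 5
2 6
7 8
4 7
4 6
1 6
1 3
3 9

Derivation:
Initial degrees: {1:2, 2:2, 3:2, 4:2, 5:1, 6:3, 7:2, 8:1, 9:1}
Step 1: smallest deg-1 vertex = 5, p_1 = 2. Add edge {2,5}. Now deg[5]=0, deg[2]=1.
Step 2: smallest deg-1 vertex = 2, p_2 = 6. Add edge {2,6}. Now deg[2]=0, deg[6]=2.
Step 3: smallest deg-1 vertex = 8, p_3 = 7. Add edge {7,8}. Now deg[8]=0, deg[7]=1.
Step 4: smallest deg-1 vertex = 7, p_4 = 4. Add edge {4,7}. Now deg[7]=0, deg[4]=1.
Step 5: smallest deg-1 vertex = 4, p_5 = 6. Add edge {4,6}. Now deg[4]=0, deg[6]=1.
Step 6: smallest deg-1 vertex = 6, p_6 = 1. Add edge {1,6}. Now deg[6]=0, deg[1]=1.
Step 7: smallest deg-1 vertex = 1, p_7 = 3. Add edge {1,3}. Now deg[1]=0, deg[3]=1.
Final: two remaining deg-1 vertices are 3, 9. Add edge {3,9}.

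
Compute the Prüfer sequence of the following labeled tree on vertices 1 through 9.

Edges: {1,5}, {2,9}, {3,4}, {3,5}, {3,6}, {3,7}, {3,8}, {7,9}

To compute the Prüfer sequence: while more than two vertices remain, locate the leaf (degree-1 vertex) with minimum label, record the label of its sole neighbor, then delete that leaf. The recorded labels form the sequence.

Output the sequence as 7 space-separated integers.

Step 1: leaves = {1,2,4,6,8}. Remove smallest leaf 1, emit neighbor 5.
Step 2: leaves = {2,4,5,6,8}. Remove smallest leaf 2, emit neighbor 9.
Step 3: leaves = {4,5,6,8,9}. Remove smallest leaf 4, emit neighbor 3.
Step 4: leaves = {5,6,8,9}. Remove smallest leaf 5, emit neighbor 3.
Step 5: leaves = {6,8,9}. Remove smallest leaf 6, emit neighbor 3.
Step 6: leaves = {8,9}. Remove smallest leaf 8, emit neighbor 3.
Step 7: leaves = {3,9}. Remove smallest leaf 3, emit neighbor 7.
Done: 2 vertices remain (7, 9). Sequence = [5 9 3 3 3 3 7]

Answer: 5 9 3 3 3 3 7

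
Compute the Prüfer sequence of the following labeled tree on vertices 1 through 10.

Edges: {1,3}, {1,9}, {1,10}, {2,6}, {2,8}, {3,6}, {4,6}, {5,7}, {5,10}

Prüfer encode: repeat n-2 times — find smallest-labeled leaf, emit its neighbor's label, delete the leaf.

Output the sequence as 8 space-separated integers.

Step 1: leaves = {4,7,8,9}. Remove smallest leaf 4, emit neighbor 6.
Step 2: leaves = {7,8,9}. Remove smallest leaf 7, emit neighbor 5.
Step 3: leaves = {5,8,9}. Remove smallest leaf 5, emit neighbor 10.
Step 4: leaves = {8,9,10}. Remove smallest leaf 8, emit neighbor 2.
Step 5: leaves = {2,9,10}. Remove smallest leaf 2, emit neighbor 6.
Step 6: leaves = {6,9,10}. Remove smallest leaf 6, emit neighbor 3.
Step 7: leaves = {3,9,10}. Remove smallest leaf 3, emit neighbor 1.
Step 8: leaves = {9,10}. Remove smallest leaf 9, emit neighbor 1.
Done: 2 vertices remain (1, 10). Sequence = [6 5 10 2 6 3 1 1]

Answer: 6 5 10 2 6 3 1 1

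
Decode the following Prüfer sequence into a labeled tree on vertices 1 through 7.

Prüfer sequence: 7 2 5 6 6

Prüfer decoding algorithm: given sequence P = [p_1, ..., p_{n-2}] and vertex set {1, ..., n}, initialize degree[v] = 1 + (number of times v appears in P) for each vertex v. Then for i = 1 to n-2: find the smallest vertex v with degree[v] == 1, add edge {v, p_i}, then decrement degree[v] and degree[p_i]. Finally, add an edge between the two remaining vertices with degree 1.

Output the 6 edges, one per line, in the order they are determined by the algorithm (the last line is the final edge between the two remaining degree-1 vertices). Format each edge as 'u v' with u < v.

Answer: 1 7
2 3
2 5
4 6
5 6
6 7

Derivation:
Initial degrees: {1:1, 2:2, 3:1, 4:1, 5:2, 6:3, 7:2}
Step 1: smallest deg-1 vertex = 1, p_1 = 7. Add edge {1,7}. Now deg[1]=0, deg[7]=1.
Step 2: smallest deg-1 vertex = 3, p_2 = 2. Add edge {2,3}. Now deg[3]=0, deg[2]=1.
Step 3: smallest deg-1 vertex = 2, p_3 = 5. Add edge {2,5}. Now deg[2]=0, deg[5]=1.
Step 4: smallest deg-1 vertex = 4, p_4 = 6. Add edge {4,6}. Now deg[4]=0, deg[6]=2.
Step 5: smallest deg-1 vertex = 5, p_5 = 6. Add edge {5,6}. Now deg[5]=0, deg[6]=1.
Final: two remaining deg-1 vertices are 6, 7. Add edge {6,7}.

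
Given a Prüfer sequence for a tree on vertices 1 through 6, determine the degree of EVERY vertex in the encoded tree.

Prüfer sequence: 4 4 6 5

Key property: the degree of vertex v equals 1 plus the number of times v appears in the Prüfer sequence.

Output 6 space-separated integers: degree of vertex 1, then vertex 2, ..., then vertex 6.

p_1 = 4: count[4] becomes 1
p_2 = 4: count[4] becomes 2
p_3 = 6: count[6] becomes 1
p_4 = 5: count[5] becomes 1
Degrees (1 + count): deg[1]=1+0=1, deg[2]=1+0=1, deg[3]=1+0=1, deg[4]=1+2=3, deg[5]=1+1=2, deg[6]=1+1=2

Answer: 1 1 1 3 2 2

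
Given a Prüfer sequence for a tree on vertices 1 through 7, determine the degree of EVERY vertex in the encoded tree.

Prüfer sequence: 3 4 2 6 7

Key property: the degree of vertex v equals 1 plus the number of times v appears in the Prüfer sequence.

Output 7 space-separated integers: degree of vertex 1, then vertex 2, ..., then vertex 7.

Answer: 1 2 2 2 1 2 2

Derivation:
p_1 = 3: count[3] becomes 1
p_2 = 4: count[4] becomes 1
p_3 = 2: count[2] becomes 1
p_4 = 6: count[6] becomes 1
p_5 = 7: count[7] becomes 1
Degrees (1 + count): deg[1]=1+0=1, deg[2]=1+1=2, deg[3]=1+1=2, deg[4]=1+1=2, deg[5]=1+0=1, deg[6]=1+1=2, deg[7]=1+1=2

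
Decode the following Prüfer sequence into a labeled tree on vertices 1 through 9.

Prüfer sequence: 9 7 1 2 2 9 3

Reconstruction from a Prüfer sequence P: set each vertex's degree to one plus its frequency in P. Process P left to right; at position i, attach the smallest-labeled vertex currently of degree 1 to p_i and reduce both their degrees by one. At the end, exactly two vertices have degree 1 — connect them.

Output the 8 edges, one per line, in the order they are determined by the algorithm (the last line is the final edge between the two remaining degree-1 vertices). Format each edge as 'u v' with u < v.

Initial degrees: {1:2, 2:3, 3:2, 4:1, 5:1, 6:1, 7:2, 8:1, 9:3}
Step 1: smallest deg-1 vertex = 4, p_1 = 9. Add edge {4,9}. Now deg[4]=0, deg[9]=2.
Step 2: smallest deg-1 vertex = 5, p_2 = 7. Add edge {5,7}. Now deg[5]=0, deg[7]=1.
Step 3: smallest deg-1 vertex = 6, p_3 = 1. Add edge {1,6}. Now deg[6]=0, deg[1]=1.
Step 4: smallest deg-1 vertex = 1, p_4 = 2. Add edge {1,2}. Now deg[1]=0, deg[2]=2.
Step 5: smallest deg-1 vertex = 7, p_5 = 2. Add edge {2,7}. Now deg[7]=0, deg[2]=1.
Step 6: smallest deg-1 vertex = 2, p_6 = 9. Add edge {2,9}. Now deg[2]=0, deg[9]=1.
Step 7: smallest deg-1 vertex = 8, p_7 = 3. Add edge {3,8}. Now deg[8]=0, deg[3]=1.
Final: two remaining deg-1 vertices are 3, 9. Add edge {3,9}.

Answer: 4 9
5 7
1 6
1 2
2 7
2 9
3 8
3 9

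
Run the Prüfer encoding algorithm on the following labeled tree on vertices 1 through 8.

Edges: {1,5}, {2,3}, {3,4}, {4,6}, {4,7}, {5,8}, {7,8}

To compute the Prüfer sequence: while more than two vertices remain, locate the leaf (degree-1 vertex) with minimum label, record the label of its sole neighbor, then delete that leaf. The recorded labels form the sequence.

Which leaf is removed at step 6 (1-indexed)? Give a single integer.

Step 1: current leaves = {1,2,6}. Remove leaf 1 (neighbor: 5).
Step 2: current leaves = {2,5,6}. Remove leaf 2 (neighbor: 3).
Step 3: current leaves = {3,5,6}. Remove leaf 3 (neighbor: 4).
Step 4: current leaves = {5,6}. Remove leaf 5 (neighbor: 8).
Step 5: current leaves = {6,8}. Remove leaf 6 (neighbor: 4).
Step 6: current leaves = {4,8}. Remove leaf 4 (neighbor: 7).

Answer: 4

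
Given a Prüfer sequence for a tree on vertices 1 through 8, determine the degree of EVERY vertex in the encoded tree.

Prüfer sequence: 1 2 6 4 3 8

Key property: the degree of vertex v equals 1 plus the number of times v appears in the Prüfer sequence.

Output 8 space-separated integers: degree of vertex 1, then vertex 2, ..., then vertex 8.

Answer: 2 2 2 2 1 2 1 2

Derivation:
p_1 = 1: count[1] becomes 1
p_2 = 2: count[2] becomes 1
p_3 = 6: count[6] becomes 1
p_4 = 4: count[4] becomes 1
p_5 = 3: count[3] becomes 1
p_6 = 8: count[8] becomes 1
Degrees (1 + count): deg[1]=1+1=2, deg[2]=1+1=2, deg[3]=1+1=2, deg[4]=1+1=2, deg[5]=1+0=1, deg[6]=1+1=2, deg[7]=1+0=1, deg[8]=1+1=2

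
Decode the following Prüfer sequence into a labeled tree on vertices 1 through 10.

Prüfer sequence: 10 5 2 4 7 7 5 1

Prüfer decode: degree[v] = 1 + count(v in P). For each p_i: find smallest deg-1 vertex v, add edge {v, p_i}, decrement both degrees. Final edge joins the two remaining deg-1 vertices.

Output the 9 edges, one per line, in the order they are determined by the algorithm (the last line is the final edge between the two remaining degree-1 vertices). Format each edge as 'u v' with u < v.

Initial degrees: {1:2, 2:2, 3:1, 4:2, 5:3, 6:1, 7:3, 8:1, 9:1, 10:2}
Step 1: smallest deg-1 vertex = 3, p_1 = 10. Add edge {3,10}. Now deg[3]=0, deg[10]=1.
Step 2: smallest deg-1 vertex = 6, p_2 = 5. Add edge {5,6}. Now deg[6]=0, deg[5]=2.
Step 3: smallest deg-1 vertex = 8, p_3 = 2. Add edge {2,8}. Now deg[8]=0, deg[2]=1.
Step 4: smallest deg-1 vertex = 2, p_4 = 4. Add edge {2,4}. Now deg[2]=0, deg[4]=1.
Step 5: smallest deg-1 vertex = 4, p_5 = 7. Add edge {4,7}. Now deg[4]=0, deg[7]=2.
Step 6: smallest deg-1 vertex = 9, p_6 = 7. Add edge {7,9}. Now deg[9]=0, deg[7]=1.
Step 7: smallest deg-1 vertex = 7, p_7 = 5. Add edge {5,7}. Now deg[7]=0, deg[5]=1.
Step 8: smallest deg-1 vertex = 5, p_8 = 1. Add edge {1,5}. Now deg[5]=0, deg[1]=1.
Final: two remaining deg-1 vertices are 1, 10. Add edge {1,10}.

Answer: 3 10
5 6
2 8
2 4
4 7
7 9
5 7
1 5
1 10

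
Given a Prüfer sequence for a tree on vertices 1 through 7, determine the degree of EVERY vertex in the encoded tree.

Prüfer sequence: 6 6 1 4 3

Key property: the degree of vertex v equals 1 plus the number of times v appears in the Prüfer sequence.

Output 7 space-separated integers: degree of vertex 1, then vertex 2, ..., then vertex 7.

Answer: 2 1 2 2 1 3 1

Derivation:
p_1 = 6: count[6] becomes 1
p_2 = 6: count[6] becomes 2
p_3 = 1: count[1] becomes 1
p_4 = 4: count[4] becomes 1
p_5 = 3: count[3] becomes 1
Degrees (1 + count): deg[1]=1+1=2, deg[2]=1+0=1, deg[3]=1+1=2, deg[4]=1+1=2, deg[5]=1+0=1, deg[6]=1+2=3, deg[7]=1+0=1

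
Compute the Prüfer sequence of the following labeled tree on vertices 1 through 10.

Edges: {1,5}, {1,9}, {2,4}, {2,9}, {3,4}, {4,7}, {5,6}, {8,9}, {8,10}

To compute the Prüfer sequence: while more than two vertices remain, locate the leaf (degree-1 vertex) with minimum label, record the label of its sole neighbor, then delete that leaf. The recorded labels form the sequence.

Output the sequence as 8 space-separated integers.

Step 1: leaves = {3,6,7,10}. Remove smallest leaf 3, emit neighbor 4.
Step 2: leaves = {6,7,10}. Remove smallest leaf 6, emit neighbor 5.
Step 3: leaves = {5,7,10}. Remove smallest leaf 5, emit neighbor 1.
Step 4: leaves = {1,7,10}. Remove smallest leaf 1, emit neighbor 9.
Step 5: leaves = {7,10}. Remove smallest leaf 7, emit neighbor 4.
Step 6: leaves = {4,10}. Remove smallest leaf 4, emit neighbor 2.
Step 7: leaves = {2,10}. Remove smallest leaf 2, emit neighbor 9.
Step 8: leaves = {9,10}. Remove smallest leaf 9, emit neighbor 8.
Done: 2 vertices remain (8, 10). Sequence = [4 5 1 9 4 2 9 8]

Answer: 4 5 1 9 4 2 9 8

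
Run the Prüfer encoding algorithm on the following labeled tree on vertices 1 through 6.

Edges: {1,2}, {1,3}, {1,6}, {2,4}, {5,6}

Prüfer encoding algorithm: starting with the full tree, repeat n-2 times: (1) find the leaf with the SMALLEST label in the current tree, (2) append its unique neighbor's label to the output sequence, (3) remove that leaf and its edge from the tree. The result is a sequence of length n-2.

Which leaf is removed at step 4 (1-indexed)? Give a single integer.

Answer: 1

Derivation:
Step 1: current leaves = {3,4,5}. Remove leaf 3 (neighbor: 1).
Step 2: current leaves = {4,5}. Remove leaf 4 (neighbor: 2).
Step 3: current leaves = {2,5}. Remove leaf 2 (neighbor: 1).
Step 4: current leaves = {1,5}. Remove leaf 1 (neighbor: 6).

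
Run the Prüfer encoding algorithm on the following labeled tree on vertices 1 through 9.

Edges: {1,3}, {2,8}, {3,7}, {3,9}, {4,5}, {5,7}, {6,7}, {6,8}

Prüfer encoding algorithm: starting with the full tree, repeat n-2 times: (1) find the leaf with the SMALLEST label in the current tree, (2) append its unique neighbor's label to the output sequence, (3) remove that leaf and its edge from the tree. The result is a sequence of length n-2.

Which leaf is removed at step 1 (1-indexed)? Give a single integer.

Answer: 1

Derivation:
Step 1: current leaves = {1,2,4,9}. Remove leaf 1 (neighbor: 3).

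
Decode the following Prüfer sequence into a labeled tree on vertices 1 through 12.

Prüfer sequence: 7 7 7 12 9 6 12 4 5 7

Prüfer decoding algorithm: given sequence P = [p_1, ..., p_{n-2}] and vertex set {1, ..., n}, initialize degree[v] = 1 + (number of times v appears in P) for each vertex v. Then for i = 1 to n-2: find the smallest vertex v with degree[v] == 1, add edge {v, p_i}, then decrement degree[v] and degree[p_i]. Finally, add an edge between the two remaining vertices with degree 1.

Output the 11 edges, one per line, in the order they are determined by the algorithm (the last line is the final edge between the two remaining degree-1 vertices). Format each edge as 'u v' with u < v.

Answer: 1 7
2 7
3 7
8 12
9 10
6 9
6 12
4 11
4 5
5 7
7 12

Derivation:
Initial degrees: {1:1, 2:1, 3:1, 4:2, 5:2, 6:2, 7:5, 8:1, 9:2, 10:1, 11:1, 12:3}
Step 1: smallest deg-1 vertex = 1, p_1 = 7. Add edge {1,7}. Now deg[1]=0, deg[7]=4.
Step 2: smallest deg-1 vertex = 2, p_2 = 7. Add edge {2,7}. Now deg[2]=0, deg[7]=3.
Step 3: smallest deg-1 vertex = 3, p_3 = 7. Add edge {3,7}. Now deg[3]=0, deg[7]=2.
Step 4: smallest deg-1 vertex = 8, p_4 = 12. Add edge {8,12}. Now deg[8]=0, deg[12]=2.
Step 5: smallest deg-1 vertex = 10, p_5 = 9. Add edge {9,10}. Now deg[10]=0, deg[9]=1.
Step 6: smallest deg-1 vertex = 9, p_6 = 6. Add edge {6,9}. Now deg[9]=0, deg[6]=1.
Step 7: smallest deg-1 vertex = 6, p_7 = 12. Add edge {6,12}. Now deg[6]=0, deg[12]=1.
Step 8: smallest deg-1 vertex = 11, p_8 = 4. Add edge {4,11}. Now deg[11]=0, deg[4]=1.
Step 9: smallest deg-1 vertex = 4, p_9 = 5. Add edge {4,5}. Now deg[4]=0, deg[5]=1.
Step 10: smallest deg-1 vertex = 5, p_10 = 7. Add edge {5,7}. Now deg[5]=0, deg[7]=1.
Final: two remaining deg-1 vertices are 7, 12. Add edge {7,12}.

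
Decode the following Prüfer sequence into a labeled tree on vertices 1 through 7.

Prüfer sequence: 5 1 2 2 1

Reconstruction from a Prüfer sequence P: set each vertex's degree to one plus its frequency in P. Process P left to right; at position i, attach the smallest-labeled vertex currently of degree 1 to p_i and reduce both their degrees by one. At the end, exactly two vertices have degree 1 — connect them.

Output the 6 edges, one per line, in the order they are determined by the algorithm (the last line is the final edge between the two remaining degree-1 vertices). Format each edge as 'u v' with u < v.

Answer: 3 5
1 4
2 5
2 6
1 2
1 7

Derivation:
Initial degrees: {1:3, 2:3, 3:1, 4:1, 5:2, 6:1, 7:1}
Step 1: smallest deg-1 vertex = 3, p_1 = 5. Add edge {3,5}. Now deg[3]=0, deg[5]=1.
Step 2: smallest deg-1 vertex = 4, p_2 = 1. Add edge {1,4}. Now deg[4]=0, deg[1]=2.
Step 3: smallest deg-1 vertex = 5, p_3 = 2. Add edge {2,5}. Now deg[5]=0, deg[2]=2.
Step 4: smallest deg-1 vertex = 6, p_4 = 2. Add edge {2,6}. Now deg[6]=0, deg[2]=1.
Step 5: smallest deg-1 vertex = 2, p_5 = 1. Add edge {1,2}. Now deg[2]=0, deg[1]=1.
Final: two remaining deg-1 vertices are 1, 7. Add edge {1,7}.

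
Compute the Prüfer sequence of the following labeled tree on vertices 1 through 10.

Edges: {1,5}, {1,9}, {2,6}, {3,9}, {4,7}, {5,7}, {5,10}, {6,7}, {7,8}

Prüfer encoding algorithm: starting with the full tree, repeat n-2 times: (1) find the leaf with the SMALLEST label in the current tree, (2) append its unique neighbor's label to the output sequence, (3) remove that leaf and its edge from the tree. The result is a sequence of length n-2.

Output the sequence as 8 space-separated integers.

Answer: 6 9 7 7 7 5 1 5

Derivation:
Step 1: leaves = {2,3,4,8,10}. Remove smallest leaf 2, emit neighbor 6.
Step 2: leaves = {3,4,6,8,10}. Remove smallest leaf 3, emit neighbor 9.
Step 3: leaves = {4,6,8,9,10}. Remove smallest leaf 4, emit neighbor 7.
Step 4: leaves = {6,8,9,10}. Remove smallest leaf 6, emit neighbor 7.
Step 5: leaves = {8,9,10}. Remove smallest leaf 8, emit neighbor 7.
Step 6: leaves = {7,9,10}. Remove smallest leaf 7, emit neighbor 5.
Step 7: leaves = {9,10}. Remove smallest leaf 9, emit neighbor 1.
Step 8: leaves = {1,10}. Remove smallest leaf 1, emit neighbor 5.
Done: 2 vertices remain (5, 10). Sequence = [6 9 7 7 7 5 1 5]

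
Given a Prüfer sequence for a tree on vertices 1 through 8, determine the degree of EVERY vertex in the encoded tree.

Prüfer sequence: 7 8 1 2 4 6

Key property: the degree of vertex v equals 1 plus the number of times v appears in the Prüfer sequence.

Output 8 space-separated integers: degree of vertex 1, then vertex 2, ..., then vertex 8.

p_1 = 7: count[7] becomes 1
p_2 = 8: count[8] becomes 1
p_3 = 1: count[1] becomes 1
p_4 = 2: count[2] becomes 1
p_5 = 4: count[4] becomes 1
p_6 = 6: count[6] becomes 1
Degrees (1 + count): deg[1]=1+1=2, deg[2]=1+1=2, deg[3]=1+0=1, deg[4]=1+1=2, deg[5]=1+0=1, deg[6]=1+1=2, deg[7]=1+1=2, deg[8]=1+1=2

Answer: 2 2 1 2 1 2 2 2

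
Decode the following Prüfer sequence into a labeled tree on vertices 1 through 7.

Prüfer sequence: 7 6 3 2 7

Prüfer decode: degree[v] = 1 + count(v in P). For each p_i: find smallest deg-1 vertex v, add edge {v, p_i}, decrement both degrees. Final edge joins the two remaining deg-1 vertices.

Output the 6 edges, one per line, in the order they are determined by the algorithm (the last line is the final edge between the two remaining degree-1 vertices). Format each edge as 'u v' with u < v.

Initial degrees: {1:1, 2:2, 3:2, 4:1, 5:1, 6:2, 7:3}
Step 1: smallest deg-1 vertex = 1, p_1 = 7. Add edge {1,7}. Now deg[1]=0, deg[7]=2.
Step 2: smallest deg-1 vertex = 4, p_2 = 6. Add edge {4,6}. Now deg[4]=0, deg[6]=1.
Step 3: smallest deg-1 vertex = 5, p_3 = 3. Add edge {3,5}. Now deg[5]=0, deg[3]=1.
Step 4: smallest deg-1 vertex = 3, p_4 = 2. Add edge {2,3}. Now deg[3]=0, deg[2]=1.
Step 5: smallest deg-1 vertex = 2, p_5 = 7. Add edge {2,7}. Now deg[2]=0, deg[7]=1.
Final: two remaining deg-1 vertices are 6, 7. Add edge {6,7}.

Answer: 1 7
4 6
3 5
2 3
2 7
6 7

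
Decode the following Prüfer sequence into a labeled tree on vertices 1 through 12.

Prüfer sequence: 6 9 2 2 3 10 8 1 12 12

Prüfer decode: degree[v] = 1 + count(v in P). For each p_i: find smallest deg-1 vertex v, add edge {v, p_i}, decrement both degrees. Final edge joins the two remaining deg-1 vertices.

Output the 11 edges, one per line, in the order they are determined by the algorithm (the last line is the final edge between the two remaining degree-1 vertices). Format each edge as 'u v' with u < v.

Answer: 4 6
5 9
2 6
2 7
2 3
3 10
8 9
1 8
1 12
10 12
11 12

Derivation:
Initial degrees: {1:2, 2:3, 3:2, 4:1, 5:1, 6:2, 7:1, 8:2, 9:2, 10:2, 11:1, 12:3}
Step 1: smallest deg-1 vertex = 4, p_1 = 6. Add edge {4,6}. Now deg[4]=0, deg[6]=1.
Step 2: smallest deg-1 vertex = 5, p_2 = 9. Add edge {5,9}. Now deg[5]=0, deg[9]=1.
Step 3: smallest deg-1 vertex = 6, p_3 = 2. Add edge {2,6}. Now deg[6]=0, deg[2]=2.
Step 4: smallest deg-1 vertex = 7, p_4 = 2. Add edge {2,7}. Now deg[7]=0, deg[2]=1.
Step 5: smallest deg-1 vertex = 2, p_5 = 3. Add edge {2,3}. Now deg[2]=0, deg[3]=1.
Step 6: smallest deg-1 vertex = 3, p_6 = 10. Add edge {3,10}. Now deg[3]=0, deg[10]=1.
Step 7: smallest deg-1 vertex = 9, p_7 = 8. Add edge {8,9}. Now deg[9]=0, deg[8]=1.
Step 8: smallest deg-1 vertex = 8, p_8 = 1. Add edge {1,8}. Now deg[8]=0, deg[1]=1.
Step 9: smallest deg-1 vertex = 1, p_9 = 12. Add edge {1,12}. Now deg[1]=0, deg[12]=2.
Step 10: smallest deg-1 vertex = 10, p_10 = 12. Add edge {10,12}. Now deg[10]=0, deg[12]=1.
Final: two remaining deg-1 vertices are 11, 12. Add edge {11,12}.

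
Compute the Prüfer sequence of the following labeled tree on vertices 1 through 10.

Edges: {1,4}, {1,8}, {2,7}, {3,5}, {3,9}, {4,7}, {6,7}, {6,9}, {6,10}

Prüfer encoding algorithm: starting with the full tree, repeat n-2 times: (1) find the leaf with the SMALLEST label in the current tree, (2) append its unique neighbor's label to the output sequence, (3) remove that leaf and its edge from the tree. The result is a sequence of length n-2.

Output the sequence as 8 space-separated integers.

Answer: 7 3 9 1 4 7 6 6

Derivation:
Step 1: leaves = {2,5,8,10}. Remove smallest leaf 2, emit neighbor 7.
Step 2: leaves = {5,8,10}. Remove smallest leaf 5, emit neighbor 3.
Step 3: leaves = {3,8,10}. Remove smallest leaf 3, emit neighbor 9.
Step 4: leaves = {8,9,10}. Remove smallest leaf 8, emit neighbor 1.
Step 5: leaves = {1,9,10}. Remove smallest leaf 1, emit neighbor 4.
Step 6: leaves = {4,9,10}. Remove smallest leaf 4, emit neighbor 7.
Step 7: leaves = {7,9,10}. Remove smallest leaf 7, emit neighbor 6.
Step 8: leaves = {9,10}. Remove smallest leaf 9, emit neighbor 6.
Done: 2 vertices remain (6, 10). Sequence = [7 3 9 1 4 7 6 6]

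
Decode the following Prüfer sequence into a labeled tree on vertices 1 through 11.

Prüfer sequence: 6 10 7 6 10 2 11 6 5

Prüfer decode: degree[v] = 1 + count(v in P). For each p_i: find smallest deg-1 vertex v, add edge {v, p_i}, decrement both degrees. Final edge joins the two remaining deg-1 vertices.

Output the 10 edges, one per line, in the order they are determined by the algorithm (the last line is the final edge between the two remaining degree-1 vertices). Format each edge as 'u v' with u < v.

Answer: 1 6
3 10
4 7
6 7
8 10
2 9
2 11
6 10
5 6
5 11

Derivation:
Initial degrees: {1:1, 2:2, 3:1, 4:1, 5:2, 6:4, 7:2, 8:1, 9:1, 10:3, 11:2}
Step 1: smallest deg-1 vertex = 1, p_1 = 6. Add edge {1,6}. Now deg[1]=0, deg[6]=3.
Step 2: smallest deg-1 vertex = 3, p_2 = 10. Add edge {3,10}. Now deg[3]=0, deg[10]=2.
Step 3: smallest deg-1 vertex = 4, p_3 = 7. Add edge {4,7}. Now deg[4]=0, deg[7]=1.
Step 4: smallest deg-1 vertex = 7, p_4 = 6. Add edge {6,7}. Now deg[7]=0, deg[6]=2.
Step 5: smallest deg-1 vertex = 8, p_5 = 10. Add edge {8,10}. Now deg[8]=0, deg[10]=1.
Step 6: smallest deg-1 vertex = 9, p_6 = 2. Add edge {2,9}. Now deg[9]=0, deg[2]=1.
Step 7: smallest deg-1 vertex = 2, p_7 = 11. Add edge {2,11}. Now deg[2]=0, deg[11]=1.
Step 8: smallest deg-1 vertex = 10, p_8 = 6. Add edge {6,10}. Now deg[10]=0, deg[6]=1.
Step 9: smallest deg-1 vertex = 6, p_9 = 5. Add edge {5,6}. Now deg[6]=0, deg[5]=1.
Final: two remaining deg-1 vertices are 5, 11. Add edge {5,11}.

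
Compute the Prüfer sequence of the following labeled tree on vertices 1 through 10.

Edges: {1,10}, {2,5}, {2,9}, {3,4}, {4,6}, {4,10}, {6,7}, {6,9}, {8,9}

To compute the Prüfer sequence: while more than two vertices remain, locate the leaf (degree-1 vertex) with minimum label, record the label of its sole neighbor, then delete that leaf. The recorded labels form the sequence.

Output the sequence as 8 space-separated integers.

Answer: 10 4 2 9 6 9 6 4

Derivation:
Step 1: leaves = {1,3,5,7,8}. Remove smallest leaf 1, emit neighbor 10.
Step 2: leaves = {3,5,7,8,10}. Remove smallest leaf 3, emit neighbor 4.
Step 3: leaves = {5,7,8,10}. Remove smallest leaf 5, emit neighbor 2.
Step 4: leaves = {2,7,8,10}. Remove smallest leaf 2, emit neighbor 9.
Step 5: leaves = {7,8,10}. Remove smallest leaf 7, emit neighbor 6.
Step 6: leaves = {8,10}. Remove smallest leaf 8, emit neighbor 9.
Step 7: leaves = {9,10}. Remove smallest leaf 9, emit neighbor 6.
Step 8: leaves = {6,10}. Remove smallest leaf 6, emit neighbor 4.
Done: 2 vertices remain (4, 10). Sequence = [10 4 2 9 6 9 6 4]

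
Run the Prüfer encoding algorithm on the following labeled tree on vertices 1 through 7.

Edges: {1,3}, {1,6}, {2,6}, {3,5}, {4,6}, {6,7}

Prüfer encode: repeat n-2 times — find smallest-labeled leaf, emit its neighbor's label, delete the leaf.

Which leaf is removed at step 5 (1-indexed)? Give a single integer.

Answer: 1

Derivation:
Step 1: current leaves = {2,4,5,7}. Remove leaf 2 (neighbor: 6).
Step 2: current leaves = {4,5,7}. Remove leaf 4 (neighbor: 6).
Step 3: current leaves = {5,7}. Remove leaf 5 (neighbor: 3).
Step 4: current leaves = {3,7}. Remove leaf 3 (neighbor: 1).
Step 5: current leaves = {1,7}. Remove leaf 1 (neighbor: 6).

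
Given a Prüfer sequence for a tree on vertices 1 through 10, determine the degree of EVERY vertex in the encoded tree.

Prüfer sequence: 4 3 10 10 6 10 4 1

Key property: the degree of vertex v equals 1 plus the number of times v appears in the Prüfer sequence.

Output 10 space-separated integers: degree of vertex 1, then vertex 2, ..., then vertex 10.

Answer: 2 1 2 3 1 2 1 1 1 4

Derivation:
p_1 = 4: count[4] becomes 1
p_2 = 3: count[3] becomes 1
p_3 = 10: count[10] becomes 1
p_4 = 10: count[10] becomes 2
p_5 = 6: count[6] becomes 1
p_6 = 10: count[10] becomes 3
p_7 = 4: count[4] becomes 2
p_8 = 1: count[1] becomes 1
Degrees (1 + count): deg[1]=1+1=2, deg[2]=1+0=1, deg[3]=1+1=2, deg[4]=1+2=3, deg[5]=1+0=1, deg[6]=1+1=2, deg[7]=1+0=1, deg[8]=1+0=1, deg[9]=1+0=1, deg[10]=1+3=4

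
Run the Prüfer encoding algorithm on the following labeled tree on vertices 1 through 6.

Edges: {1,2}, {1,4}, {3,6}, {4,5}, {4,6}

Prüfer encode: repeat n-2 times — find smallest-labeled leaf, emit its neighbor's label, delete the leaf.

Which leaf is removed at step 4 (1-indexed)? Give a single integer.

Answer: 5

Derivation:
Step 1: current leaves = {2,3,5}. Remove leaf 2 (neighbor: 1).
Step 2: current leaves = {1,3,5}. Remove leaf 1 (neighbor: 4).
Step 3: current leaves = {3,5}. Remove leaf 3 (neighbor: 6).
Step 4: current leaves = {5,6}. Remove leaf 5 (neighbor: 4).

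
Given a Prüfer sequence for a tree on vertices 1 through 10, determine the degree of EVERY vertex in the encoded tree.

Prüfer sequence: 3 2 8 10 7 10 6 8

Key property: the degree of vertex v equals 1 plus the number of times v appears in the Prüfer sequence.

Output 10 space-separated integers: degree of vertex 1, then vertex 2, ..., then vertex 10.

Answer: 1 2 2 1 1 2 2 3 1 3

Derivation:
p_1 = 3: count[3] becomes 1
p_2 = 2: count[2] becomes 1
p_3 = 8: count[8] becomes 1
p_4 = 10: count[10] becomes 1
p_5 = 7: count[7] becomes 1
p_6 = 10: count[10] becomes 2
p_7 = 6: count[6] becomes 1
p_8 = 8: count[8] becomes 2
Degrees (1 + count): deg[1]=1+0=1, deg[2]=1+1=2, deg[3]=1+1=2, deg[4]=1+0=1, deg[5]=1+0=1, deg[6]=1+1=2, deg[7]=1+1=2, deg[8]=1+2=3, deg[9]=1+0=1, deg[10]=1+2=3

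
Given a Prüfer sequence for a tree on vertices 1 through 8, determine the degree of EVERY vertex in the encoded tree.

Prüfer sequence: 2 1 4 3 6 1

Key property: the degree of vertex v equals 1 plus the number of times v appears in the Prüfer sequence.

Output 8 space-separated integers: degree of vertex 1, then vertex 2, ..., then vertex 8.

p_1 = 2: count[2] becomes 1
p_2 = 1: count[1] becomes 1
p_3 = 4: count[4] becomes 1
p_4 = 3: count[3] becomes 1
p_5 = 6: count[6] becomes 1
p_6 = 1: count[1] becomes 2
Degrees (1 + count): deg[1]=1+2=3, deg[2]=1+1=2, deg[3]=1+1=2, deg[4]=1+1=2, deg[5]=1+0=1, deg[6]=1+1=2, deg[7]=1+0=1, deg[8]=1+0=1

Answer: 3 2 2 2 1 2 1 1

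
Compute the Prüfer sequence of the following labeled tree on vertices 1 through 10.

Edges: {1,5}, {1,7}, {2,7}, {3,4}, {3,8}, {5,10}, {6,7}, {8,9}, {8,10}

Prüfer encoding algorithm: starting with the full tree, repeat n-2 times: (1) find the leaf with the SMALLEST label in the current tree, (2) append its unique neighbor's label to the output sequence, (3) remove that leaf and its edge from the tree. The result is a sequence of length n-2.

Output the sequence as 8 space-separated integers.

Step 1: leaves = {2,4,6,9}. Remove smallest leaf 2, emit neighbor 7.
Step 2: leaves = {4,6,9}. Remove smallest leaf 4, emit neighbor 3.
Step 3: leaves = {3,6,9}. Remove smallest leaf 3, emit neighbor 8.
Step 4: leaves = {6,9}. Remove smallest leaf 6, emit neighbor 7.
Step 5: leaves = {7,9}. Remove smallest leaf 7, emit neighbor 1.
Step 6: leaves = {1,9}. Remove smallest leaf 1, emit neighbor 5.
Step 7: leaves = {5,9}. Remove smallest leaf 5, emit neighbor 10.
Step 8: leaves = {9,10}. Remove smallest leaf 9, emit neighbor 8.
Done: 2 vertices remain (8, 10). Sequence = [7 3 8 7 1 5 10 8]

Answer: 7 3 8 7 1 5 10 8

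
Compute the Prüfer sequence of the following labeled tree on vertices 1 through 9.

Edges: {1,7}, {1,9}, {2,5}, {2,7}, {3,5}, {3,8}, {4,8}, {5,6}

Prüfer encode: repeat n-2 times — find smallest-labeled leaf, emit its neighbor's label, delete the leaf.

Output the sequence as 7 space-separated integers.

Answer: 8 5 3 5 2 7 1

Derivation:
Step 1: leaves = {4,6,9}. Remove smallest leaf 4, emit neighbor 8.
Step 2: leaves = {6,8,9}. Remove smallest leaf 6, emit neighbor 5.
Step 3: leaves = {8,9}. Remove smallest leaf 8, emit neighbor 3.
Step 4: leaves = {3,9}. Remove smallest leaf 3, emit neighbor 5.
Step 5: leaves = {5,9}. Remove smallest leaf 5, emit neighbor 2.
Step 6: leaves = {2,9}. Remove smallest leaf 2, emit neighbor 7.
Step 7: leaves = {7,9}. Remove smallest leaf 7, emit neighbor 1.
Done: 2 vertices remain (1, 9). Sequence = [8 5 3 5 2 7 1]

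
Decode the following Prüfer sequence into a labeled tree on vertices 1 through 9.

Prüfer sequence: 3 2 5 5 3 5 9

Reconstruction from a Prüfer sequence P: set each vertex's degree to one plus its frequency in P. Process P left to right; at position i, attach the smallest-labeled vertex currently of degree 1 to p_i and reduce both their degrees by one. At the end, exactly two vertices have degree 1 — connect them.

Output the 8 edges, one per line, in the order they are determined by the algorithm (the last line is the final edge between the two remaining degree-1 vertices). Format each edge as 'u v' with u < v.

Answer: 1 3
2 4
2 5
5 6
3 7
3 5
5 9
8 9

Derivation:
Initial degrees: {1:1, 2:2, 3:3, 4:1, 5:4, 6:1, 7:1, 8:1, 9:2}
Step 1: smallest deg-1 vertex = 1, p_1 = 3. Add edge {1,3}. Now deg[1]=0, deg[3]=2.
Step 2: smallest deg-1 vertex = 4, p_2 = 2. Add edge {2,4}. Now deg[4]=0, deg[2]=1.
Step 3: smallest deg-1 vertex = 2, p_3 = 5. Add edge {2,5}. Now deg[2]=0, deg[5]=3.
Step 4: smallest deg-1 vertex = 6, p_4 = 5. Add edge {5,6}. Now deg[6]=0, deg[5]=2.
Step 5: smallest deg-1 vertex = 7, p_5 = 3. Add edge {3,7}. Now deg[7]=0, deg[3]=1.
Step 6: smallest deg-1 vertex = 3, p_6 = 5. Add edge {3,5}. Now deg[3]=0, deg[5]=1.
Step 7: smallest deg-1 vertex = 5, p_7 = 9. Add edge {5,9}. Now deg[5]=0, deg[9]=1.
Final: two remaining deg-1 vertices are 8, 9. Add edge {8,9}.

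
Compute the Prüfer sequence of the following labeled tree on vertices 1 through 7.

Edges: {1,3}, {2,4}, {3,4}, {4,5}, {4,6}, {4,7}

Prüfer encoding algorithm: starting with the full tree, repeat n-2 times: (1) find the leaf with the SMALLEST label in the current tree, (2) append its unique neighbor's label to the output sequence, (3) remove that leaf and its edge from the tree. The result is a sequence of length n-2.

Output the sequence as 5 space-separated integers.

Answer: 3 4 4 4 4

Derivation:
Step 1: leaves = {1,2,5,6,7}. Remove smallest leaf 1, emit neighbor 3.
Step 2: leaves = {2,3,5,6,7}. Remove smallest leaf 2, emit neighbor 4.
Step 3: leaves = {3,5,6,7}. Remove smallest leaf 3, emit neighbor 4.
Step 4: leaves = {5,6,7}. Remove smallest leaf 5, emit neighbor 4.
Step 5: leaves = {6,7}. Remove smallest leaf 6, emit neighbor 4.
Done: 2 vertices remain (4, 7). Sequence = [3 4 4 4 4]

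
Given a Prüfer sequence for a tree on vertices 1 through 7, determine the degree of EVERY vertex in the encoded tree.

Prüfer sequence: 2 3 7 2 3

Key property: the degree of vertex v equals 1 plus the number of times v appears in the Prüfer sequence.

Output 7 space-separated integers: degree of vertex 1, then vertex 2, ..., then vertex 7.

p_1 = 2: count[2] becomes 1
p_2 = 3: count[3] becomes 1
p_3 = 7: count[7] becomes 1
p_4 = 2: count[2] becomes 2
p_5 = 3: count[3] becomes 2
Degrees (1 + count): deg[1]=1+0=1, deg[2]=1+2=3, deg[3]=1+2=3, deg[4]=1+0=1, deg[5]=1+0=1, deg[6]=1+0=1, deg[7]=1+1=2

Answer: 1 3 3 1 1 1 2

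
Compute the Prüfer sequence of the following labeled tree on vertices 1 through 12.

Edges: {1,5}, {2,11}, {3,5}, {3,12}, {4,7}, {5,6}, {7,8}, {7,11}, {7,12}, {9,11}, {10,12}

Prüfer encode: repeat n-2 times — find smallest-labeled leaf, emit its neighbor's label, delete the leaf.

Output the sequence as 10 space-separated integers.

Answer: 5 11 7 5 3 12 7 11 12 7

Derivation:
Step 1: leaves = {1,2,4,6,8,9,10}. Remove smallest leaf 1, emit neighbor 5.
Step 2: leaves = {2,4,6,8,9,10}. Remove smallest leaf 2, emit neighbor 11.
Step 3: leaves = {4,6,8,9,10}. Remove smallest leaf 4, emit neighbor 7.
Step 4: leaves = {6,8,9,10}. Remove smallest leaf 6, emit neighbor 5.
Step 5: leaves = {5,8,9,10}. Remove smallest leaf 5, emit neighbor 3.
Step 6: leaves = {3,8,9,10}. Remove smallest leaf 3, emit neighbor 12.
Step 7: leaves = {8,9,10}. Remove smallest leaf 8, emit neighbor 7.
Step 8: leaves = {9,10}. Remove smallest leaf 9, emit neighbor 11.
Step 9: leaves = {10,11}. Remove smallest leaf 10, emit neighbor 12.
Step 10: leaves = {11,12}. Remove smallest leaf 11, emit neighbor 7.
Done: 2 vertices remain (7, 12). Sequence = [5 11 7 5 3 12 7 11 12 7]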